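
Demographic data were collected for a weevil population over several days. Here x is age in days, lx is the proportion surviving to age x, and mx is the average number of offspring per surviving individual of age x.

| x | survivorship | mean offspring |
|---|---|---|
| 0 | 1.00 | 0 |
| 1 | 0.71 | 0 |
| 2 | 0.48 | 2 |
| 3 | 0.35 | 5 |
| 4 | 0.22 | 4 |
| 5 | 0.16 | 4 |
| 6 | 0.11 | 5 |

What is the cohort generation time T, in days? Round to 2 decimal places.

lx·mx: 0, 0, 0.96, 1.75, 0.88, 0.64, 0.55 → R0 = 4.78
x·lx·mx: 0, 0, 1.92, 5.25, 3.52, 3.2, 3.3 → Σ = 17.19
T = 17.19 / 4.78 = 3.596234… → 3.60

3.60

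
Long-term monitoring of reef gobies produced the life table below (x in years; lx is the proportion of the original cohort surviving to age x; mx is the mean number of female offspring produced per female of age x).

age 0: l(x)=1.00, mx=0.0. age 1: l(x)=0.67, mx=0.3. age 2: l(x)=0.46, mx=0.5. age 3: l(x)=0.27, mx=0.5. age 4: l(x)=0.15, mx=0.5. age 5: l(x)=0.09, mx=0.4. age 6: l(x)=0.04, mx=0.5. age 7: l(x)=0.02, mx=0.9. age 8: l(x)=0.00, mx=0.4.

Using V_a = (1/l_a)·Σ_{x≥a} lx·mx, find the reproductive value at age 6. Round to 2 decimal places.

lx·mx for x ≥ 6: 0.02, 0.018, 0 → sum = 0.038
V_6 = 0.038 / l_6 = 0.038 / 0.04 = 0.95 → 0.95

0.95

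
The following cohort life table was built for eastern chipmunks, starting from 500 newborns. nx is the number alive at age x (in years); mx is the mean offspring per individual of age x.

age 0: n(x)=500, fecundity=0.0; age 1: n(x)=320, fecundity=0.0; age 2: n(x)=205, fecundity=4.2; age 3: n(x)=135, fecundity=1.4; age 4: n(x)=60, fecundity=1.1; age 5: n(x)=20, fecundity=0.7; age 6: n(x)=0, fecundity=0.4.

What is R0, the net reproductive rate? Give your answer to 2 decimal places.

lx = nx/n0 = nx/500: 1, 0.64, 0.41, 0.27, 0.12, 0.04, 0
lx·mx by age: 0, 0, 1.722, 0.378, 0.132, 0.028, 0
R0 = Σ lx·mx = 2.26 → 2.26

2.26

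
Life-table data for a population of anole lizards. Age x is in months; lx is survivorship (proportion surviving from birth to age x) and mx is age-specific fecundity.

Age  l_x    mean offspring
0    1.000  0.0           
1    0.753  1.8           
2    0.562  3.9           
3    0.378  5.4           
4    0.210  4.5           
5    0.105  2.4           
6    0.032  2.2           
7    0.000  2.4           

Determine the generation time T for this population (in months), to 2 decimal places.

2.53

lx·mx: 0, 1.3554, 2.1918, 2.0412, 0.945, 0.252, 0.0704, 0 → R0 = 6.8558
x·lx·mx: 0, 1.3554, 4.3836, 6.1236, 3.78, 1.26, 0.4224, 0 → Σ = 17.325
T = 17.325 / 6.8558 = 2.527057… → 2.53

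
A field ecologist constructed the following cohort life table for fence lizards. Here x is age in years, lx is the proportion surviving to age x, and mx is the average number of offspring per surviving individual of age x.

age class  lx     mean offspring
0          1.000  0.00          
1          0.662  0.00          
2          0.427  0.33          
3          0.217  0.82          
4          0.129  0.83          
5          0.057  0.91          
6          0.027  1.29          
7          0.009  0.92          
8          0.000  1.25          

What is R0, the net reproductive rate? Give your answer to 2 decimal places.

lx·mx by age: 0, 0, 0.14091, 0.17794, 0.10707, 0.05187, 0.03483, 0.00828, 0
R0 = Σ lx·mx = 0.5209 → 0.52

0.52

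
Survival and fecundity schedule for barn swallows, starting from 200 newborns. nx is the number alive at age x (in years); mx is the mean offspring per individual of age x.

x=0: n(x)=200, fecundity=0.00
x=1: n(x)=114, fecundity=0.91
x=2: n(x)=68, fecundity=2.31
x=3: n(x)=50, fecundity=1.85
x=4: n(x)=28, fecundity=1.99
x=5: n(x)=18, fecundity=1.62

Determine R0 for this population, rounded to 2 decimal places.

2.19

lx = nx/n0 = nx/200: 1, 0.57, 0.34, 0.25, 0.14, 0.09
lx·mx by age: 0, 0.5187, 0.7854, 0.4625, 0.2786, 0.1458
R0 = Σ lx·mx = 2.191 → 2.19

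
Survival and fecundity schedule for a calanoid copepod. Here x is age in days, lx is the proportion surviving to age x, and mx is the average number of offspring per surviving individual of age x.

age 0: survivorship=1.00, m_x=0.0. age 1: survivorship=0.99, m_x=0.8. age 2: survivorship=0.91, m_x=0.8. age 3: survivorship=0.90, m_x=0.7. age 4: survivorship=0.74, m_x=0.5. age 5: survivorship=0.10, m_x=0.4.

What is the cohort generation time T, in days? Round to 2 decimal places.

2.27

lx·mx: 0, 0.792, 0.728, 0.63, 0.37, 0.04 → R0 = 2.56
x·lx·mx: 0, 0.792, 1.456, 1.89, 1.48, 0.2 → Σ = 5.818
T = 5.818 / 2.56 = 2.272656… → 2.27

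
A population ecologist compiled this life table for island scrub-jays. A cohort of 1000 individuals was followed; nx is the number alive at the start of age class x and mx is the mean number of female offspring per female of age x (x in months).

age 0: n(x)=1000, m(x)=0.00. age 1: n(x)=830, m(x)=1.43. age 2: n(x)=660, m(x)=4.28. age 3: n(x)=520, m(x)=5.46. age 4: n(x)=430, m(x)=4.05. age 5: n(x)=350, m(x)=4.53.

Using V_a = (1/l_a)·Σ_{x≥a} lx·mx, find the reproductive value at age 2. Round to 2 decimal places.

lx = nx/n0 = nx/1000: 1, 0.83, 0.66, 0.52, 0.43, 0.35
lx·mx for x ≥ 2: 2.8248, 2.8392, 1.7415, 1.5855 → sum = 8.991
V_2 = 8.991 / l_2 = 8.991 / 0.66 = 13.622727… → 13.62

13.62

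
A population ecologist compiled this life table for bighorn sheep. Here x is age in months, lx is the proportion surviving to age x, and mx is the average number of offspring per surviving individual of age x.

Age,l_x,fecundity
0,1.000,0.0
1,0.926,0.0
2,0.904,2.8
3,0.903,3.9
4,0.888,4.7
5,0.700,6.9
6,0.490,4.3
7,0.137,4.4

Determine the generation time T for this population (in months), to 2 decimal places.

4.13

lx·mx: 0, 0, 2.5312, 3.5217, 4.1736, 4.83, 2.107, 0.6028 → R0 = 17.7663
x·lx·mx: 0, 0, 5.0624, 10.5651, 16.6944, 24.15, 12.642, 4.2196 → Σ = 73.3335
T = 73.3335 / 17.7663 = 4.127674… → 4.13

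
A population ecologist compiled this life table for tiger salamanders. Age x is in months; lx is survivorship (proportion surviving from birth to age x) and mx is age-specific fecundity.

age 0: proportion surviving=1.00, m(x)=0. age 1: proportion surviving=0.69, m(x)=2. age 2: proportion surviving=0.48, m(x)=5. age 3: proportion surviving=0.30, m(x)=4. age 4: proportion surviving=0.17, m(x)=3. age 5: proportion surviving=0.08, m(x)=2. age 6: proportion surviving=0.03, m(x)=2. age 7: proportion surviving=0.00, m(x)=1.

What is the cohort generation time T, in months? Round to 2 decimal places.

2.27

lx·mx: 0, 1.38, 2.4, 1.2, 0.51, 0.16, 0.06, 0 → R0 = 5.71
x·lx·mx: 0, 1.38, 4.8, 3.6, 2.04, 0.8, 0.36, 0 → Σ = 12.98
T = 12.98 / 5.71 = 2.273205… → 2.27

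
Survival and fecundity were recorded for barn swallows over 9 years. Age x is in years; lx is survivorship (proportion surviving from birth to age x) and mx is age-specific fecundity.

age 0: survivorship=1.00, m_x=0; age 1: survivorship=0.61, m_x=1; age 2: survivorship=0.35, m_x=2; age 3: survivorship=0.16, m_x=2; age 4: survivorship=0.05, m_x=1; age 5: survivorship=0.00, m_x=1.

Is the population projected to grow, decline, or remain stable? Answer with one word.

R0 = Σ lx·mx = 0 + 0.61 + 0.7 + 0.32 + 0.05 + 0 = 1.68
R0 > 1, so the population is growing.

growing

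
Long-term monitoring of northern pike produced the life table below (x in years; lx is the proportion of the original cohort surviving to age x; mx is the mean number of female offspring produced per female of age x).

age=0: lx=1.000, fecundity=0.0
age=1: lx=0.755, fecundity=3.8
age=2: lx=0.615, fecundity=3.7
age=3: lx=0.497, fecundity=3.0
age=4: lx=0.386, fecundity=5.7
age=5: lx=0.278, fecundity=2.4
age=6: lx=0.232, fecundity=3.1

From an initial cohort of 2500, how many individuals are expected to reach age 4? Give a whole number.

965

Expected survivors = N0 · l_4 = 2500 × 0.386 = 965 → 965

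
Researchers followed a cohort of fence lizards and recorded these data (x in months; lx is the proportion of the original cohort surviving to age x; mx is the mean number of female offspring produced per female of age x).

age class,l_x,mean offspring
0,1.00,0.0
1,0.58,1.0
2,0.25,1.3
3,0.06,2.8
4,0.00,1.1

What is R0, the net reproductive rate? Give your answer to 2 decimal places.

lx·mx by age: 0, 0.58, 0.325, 0.168, 0
R0 = Σ lx·mx = 1.073 → 1.07

1.07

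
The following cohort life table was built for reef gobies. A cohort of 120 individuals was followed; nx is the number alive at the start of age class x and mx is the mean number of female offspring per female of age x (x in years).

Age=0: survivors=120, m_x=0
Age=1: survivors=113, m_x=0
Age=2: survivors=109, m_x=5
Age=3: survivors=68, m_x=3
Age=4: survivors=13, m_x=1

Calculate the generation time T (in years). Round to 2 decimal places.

2.30

lx = nx/n0 = nx/120: 1, 0.94167…, 0.90833…, 0.56667…, 0.10833…
lx·mx: 0, 0, 4.541667…, 1.7…, 0.108333… → R0 = 6.35…
x·lx·mx: 0, 0, 9.083333…, 5.1…, 0.433333… → Σ = 14.616667…
T = 14.616667… / 6.35… = 2.301837… → 2.30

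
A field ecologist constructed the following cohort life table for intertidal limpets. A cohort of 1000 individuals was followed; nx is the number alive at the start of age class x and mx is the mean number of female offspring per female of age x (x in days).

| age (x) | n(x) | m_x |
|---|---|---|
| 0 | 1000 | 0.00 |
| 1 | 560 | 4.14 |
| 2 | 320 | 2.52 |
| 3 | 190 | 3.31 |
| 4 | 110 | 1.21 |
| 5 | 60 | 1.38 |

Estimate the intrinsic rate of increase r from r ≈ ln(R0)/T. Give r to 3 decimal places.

0.809

lx = nx/n0 = nx/1000: 1, 0.56, 0.32, 0.19, 0.11, 0.06
R0 = Σ lx·mx = 0 + 2.3184 + 0.8064 + 0.6289 + 0.1331 + 0.0828 = 3.9696
Σ x·lx·mx = 6.7643; T = 6.7643/3.9696 = 1.70403…
r ≈ ln(R0)/T = ln(3.9696)/1.70403… = 0.80906… → 0.809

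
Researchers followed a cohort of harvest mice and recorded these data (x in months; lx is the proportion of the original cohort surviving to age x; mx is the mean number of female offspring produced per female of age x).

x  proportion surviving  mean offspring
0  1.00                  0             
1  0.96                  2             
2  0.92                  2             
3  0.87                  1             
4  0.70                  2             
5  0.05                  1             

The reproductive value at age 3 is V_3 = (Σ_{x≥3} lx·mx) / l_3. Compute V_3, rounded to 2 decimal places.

lx·mx for x ≥ 3: 0.87, 1.4, 0.05 → sum = 2.32
V_3 = 2.32 / l_3 = 2.32 / 0.87 = 2.666667… → 2.67

2.67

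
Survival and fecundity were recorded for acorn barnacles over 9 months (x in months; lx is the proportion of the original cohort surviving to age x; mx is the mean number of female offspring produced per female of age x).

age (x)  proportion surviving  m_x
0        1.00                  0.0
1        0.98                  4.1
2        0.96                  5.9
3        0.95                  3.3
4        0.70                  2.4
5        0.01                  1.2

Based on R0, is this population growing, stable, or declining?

growing

R0 = Σ lx·mx = 0 + 4.018 + 5.664 + 3.135 + 1.68 + 0.012 = 14.509
R0 > 1, so the population is growing.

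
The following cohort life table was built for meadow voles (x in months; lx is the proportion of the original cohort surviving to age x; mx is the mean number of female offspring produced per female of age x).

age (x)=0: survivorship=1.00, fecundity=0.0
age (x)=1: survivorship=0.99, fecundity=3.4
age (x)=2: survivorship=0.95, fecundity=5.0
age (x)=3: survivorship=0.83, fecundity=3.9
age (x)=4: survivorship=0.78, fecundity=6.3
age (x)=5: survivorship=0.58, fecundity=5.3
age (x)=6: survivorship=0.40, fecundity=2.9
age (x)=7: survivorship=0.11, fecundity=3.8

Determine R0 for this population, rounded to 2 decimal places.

lx·mx by age: 0, 3.366, 4.75, 3.237, 4.914, 3.074, 1.16, 0.418
R0 = Σ lx·mx = 20.919 → 20.92

20.92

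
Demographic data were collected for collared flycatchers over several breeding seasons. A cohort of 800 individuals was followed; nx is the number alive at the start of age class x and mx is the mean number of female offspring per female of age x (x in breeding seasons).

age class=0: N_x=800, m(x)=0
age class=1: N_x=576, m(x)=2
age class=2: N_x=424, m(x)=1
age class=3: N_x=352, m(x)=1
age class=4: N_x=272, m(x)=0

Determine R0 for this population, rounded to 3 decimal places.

2.410

lx = nx/n0 = nx/800: 1, 0.72, 0.53, 0.44, 0.34
lx·mx by age: 0, 1.44, 0.53, 0.44, 0
R0 = Σ lx·mx = 2.41 → 2.410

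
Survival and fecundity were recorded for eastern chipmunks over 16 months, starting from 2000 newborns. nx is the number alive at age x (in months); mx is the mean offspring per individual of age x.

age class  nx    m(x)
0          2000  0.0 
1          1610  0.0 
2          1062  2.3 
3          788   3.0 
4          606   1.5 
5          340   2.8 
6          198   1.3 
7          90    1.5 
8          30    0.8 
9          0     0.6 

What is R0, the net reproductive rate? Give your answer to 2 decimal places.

3.54

lx = nx/n0 = nx/2000: 1, 0.805, 0.531, 0.394, 0.303, 0.17, 0.099, 0.045, 0.015, 0
lx·mx by age: 0, 0, 1.2213, 1.182, 0.4545, 0.476, 0.1287, 0.0675, 0.012, 0
R0 = Σ lx·mx = 3.542 → 3.54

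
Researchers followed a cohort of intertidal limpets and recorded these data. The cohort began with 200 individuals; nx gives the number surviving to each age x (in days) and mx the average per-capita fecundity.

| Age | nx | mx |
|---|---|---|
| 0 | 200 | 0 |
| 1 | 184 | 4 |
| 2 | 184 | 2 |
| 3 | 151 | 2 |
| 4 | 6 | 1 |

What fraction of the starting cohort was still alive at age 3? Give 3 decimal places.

0.755

l_3 = n_3/n_0 = 151/200 = 0.755 → 0.755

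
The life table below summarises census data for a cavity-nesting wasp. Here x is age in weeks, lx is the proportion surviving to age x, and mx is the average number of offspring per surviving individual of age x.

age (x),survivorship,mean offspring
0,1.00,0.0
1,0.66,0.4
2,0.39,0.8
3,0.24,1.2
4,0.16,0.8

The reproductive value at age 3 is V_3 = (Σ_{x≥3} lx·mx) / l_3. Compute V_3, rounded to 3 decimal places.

1.733

lx·mx for x ≥ 3: 0.288, 0.128 → sum = 0.416
V_3 = 0.416 / l_3 = 0.416 / 0.24 = 1.733333… → 1.733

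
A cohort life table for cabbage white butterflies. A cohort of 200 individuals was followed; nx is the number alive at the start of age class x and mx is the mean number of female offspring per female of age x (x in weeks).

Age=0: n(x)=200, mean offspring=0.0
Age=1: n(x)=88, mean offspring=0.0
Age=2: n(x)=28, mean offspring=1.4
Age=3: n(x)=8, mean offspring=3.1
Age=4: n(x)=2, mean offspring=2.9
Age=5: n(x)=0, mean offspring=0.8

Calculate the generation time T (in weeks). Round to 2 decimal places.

lx = nx/n0 = nx/200: 1, 0.44, 0.14, 0.04, 0.01, 0
lx·mx: 0, 0, 0.196, 0.124, 0.029, 0 → R0 = 0.349
x·lx·mx: 0, 0, 0.392, 0.372, 0.116, 0 → Σ = 0.88
T = 0.88 / 0.349 = 2.52149… → 2.52

2.52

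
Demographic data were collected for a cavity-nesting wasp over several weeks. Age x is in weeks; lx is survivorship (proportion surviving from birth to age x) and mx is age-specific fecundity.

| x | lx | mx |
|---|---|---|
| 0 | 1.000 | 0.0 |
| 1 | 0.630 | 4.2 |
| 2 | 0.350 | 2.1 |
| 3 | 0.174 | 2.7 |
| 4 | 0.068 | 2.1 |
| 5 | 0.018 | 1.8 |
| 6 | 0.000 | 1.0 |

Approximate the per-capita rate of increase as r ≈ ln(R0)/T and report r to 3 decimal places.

R0 = Σ lx·mx = 0 + 2.646 + 0.735 + 0.4698 + 0.1428 + 0.0324 + 0 = 4.026
Σ x·lx·mx = 6.2586; T = 6.2586/4.026 = 1.55455…
r ≈ ln(R0)/T = ln(4.026)/1.55455… = 0.89594… → 0.896

0.896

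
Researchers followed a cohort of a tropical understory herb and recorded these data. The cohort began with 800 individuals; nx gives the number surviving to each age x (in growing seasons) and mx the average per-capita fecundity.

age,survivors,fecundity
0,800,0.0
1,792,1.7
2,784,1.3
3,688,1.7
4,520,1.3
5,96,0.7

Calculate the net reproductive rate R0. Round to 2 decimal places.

lx = nx/n0 = nx/800: 1, 0.99, 0.98, 0.86, 0.65, 0.12
lx·mx by age: 0, 1.683, 1.274, 1.462, 0.845, 0.084
R0 = Σ lx·mx = 5.348 → 5.35

5.35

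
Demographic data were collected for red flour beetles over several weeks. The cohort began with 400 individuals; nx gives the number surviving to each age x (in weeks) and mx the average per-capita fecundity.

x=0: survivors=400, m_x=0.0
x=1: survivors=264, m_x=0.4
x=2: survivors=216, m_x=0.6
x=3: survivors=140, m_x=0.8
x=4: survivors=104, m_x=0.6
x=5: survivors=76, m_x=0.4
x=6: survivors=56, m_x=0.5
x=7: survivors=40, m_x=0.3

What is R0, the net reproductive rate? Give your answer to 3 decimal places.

1.200

lx = nx/n0 = nx/400: 1, 0.66, 0.54, 0.35, 0.26, 0.19, 0.14, 0.1
lx·mx by age: 0, 0.264, 0.324, 0.28, 0.156, 0.076, 0.07, 0.03
R0 = Σ lx·mx = 1.2 → 1.200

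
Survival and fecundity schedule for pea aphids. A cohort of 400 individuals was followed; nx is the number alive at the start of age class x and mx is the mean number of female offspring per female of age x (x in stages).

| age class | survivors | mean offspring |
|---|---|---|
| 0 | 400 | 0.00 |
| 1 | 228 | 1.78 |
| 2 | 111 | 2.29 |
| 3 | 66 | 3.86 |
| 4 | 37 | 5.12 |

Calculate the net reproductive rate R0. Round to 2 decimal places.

2.76

lx = nx/n0 = nx/400: 1, 0.57, 0.2775, 0.165, 0.0925
lx·mx by age: 0, 1.0146, 0.635475, 0.6369, 0.4736
R0 = Σ lx·mx = 2.760575 → 2.76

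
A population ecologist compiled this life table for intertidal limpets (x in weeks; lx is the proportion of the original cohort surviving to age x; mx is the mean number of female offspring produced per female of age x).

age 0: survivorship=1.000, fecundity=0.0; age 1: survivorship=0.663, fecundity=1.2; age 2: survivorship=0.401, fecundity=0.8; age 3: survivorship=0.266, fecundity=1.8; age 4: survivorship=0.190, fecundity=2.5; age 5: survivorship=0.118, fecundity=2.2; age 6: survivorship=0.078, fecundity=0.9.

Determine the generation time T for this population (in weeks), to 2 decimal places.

lx·mx: 0, 0.7956, 0.3208, 0.4788, 0.475, 0.2596, 0.0702 → R0 = 2.4
x·lx·mx: 0, 0.7956, 0.6416, 1.4364, 1.9, 1.298, 0.4212 → Σ = 6.4928
T = 6.4928 / 2.4 = 2.705333… → 2.71

2.71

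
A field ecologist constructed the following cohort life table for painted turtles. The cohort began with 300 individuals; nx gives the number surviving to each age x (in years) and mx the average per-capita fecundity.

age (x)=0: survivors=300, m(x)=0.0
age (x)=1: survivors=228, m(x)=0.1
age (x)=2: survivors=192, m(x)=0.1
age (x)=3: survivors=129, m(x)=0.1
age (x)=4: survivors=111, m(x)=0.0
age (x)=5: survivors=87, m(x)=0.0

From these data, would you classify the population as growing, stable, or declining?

declining

lx = nx/n0 = nx/300: 1, 0.76, 0.64, 0.43, 0.37, 0.29
R0 = Σ lx·mx = 0 + 0.076 + 0.064 + 0.043 + 0 + 0 = 0.183
R0 < 1, so the population is declining.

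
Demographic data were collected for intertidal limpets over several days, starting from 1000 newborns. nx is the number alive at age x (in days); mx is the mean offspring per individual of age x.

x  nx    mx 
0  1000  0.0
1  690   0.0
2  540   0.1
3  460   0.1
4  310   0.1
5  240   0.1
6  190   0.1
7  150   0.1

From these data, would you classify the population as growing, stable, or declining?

declining

lx = nx/n0 = nx/1000: 1, 0.69, 0.54, 0.46, 0.31, 0.24, 0.19, 0.15
R0 = Σ lx·mx = 0 + 0 + 0.054 + 0.046 + 0.031 + 0.024 + 0.019 + 0.015 = 0.189
R0 < 1, so the population is declining.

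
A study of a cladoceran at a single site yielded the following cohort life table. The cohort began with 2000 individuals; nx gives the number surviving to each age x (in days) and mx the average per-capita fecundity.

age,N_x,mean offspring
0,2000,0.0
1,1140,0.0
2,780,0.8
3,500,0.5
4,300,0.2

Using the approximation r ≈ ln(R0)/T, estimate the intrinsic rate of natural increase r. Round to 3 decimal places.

-0.318

lx = nx/n0 = nx/2000: 1, 0.57, 0.39, 0.25, 0.15
R0 = Σ lx·mx = 0 + 0 + 0.312 + 0.125 + 0.03 = 0.467
Σ x·lx·mx = 1.119; T = 1.119/0.467 = 2.39615…
r ≈ ln(R0)/T = ln(0.467)/2.39615… = -0.31777… → -0.318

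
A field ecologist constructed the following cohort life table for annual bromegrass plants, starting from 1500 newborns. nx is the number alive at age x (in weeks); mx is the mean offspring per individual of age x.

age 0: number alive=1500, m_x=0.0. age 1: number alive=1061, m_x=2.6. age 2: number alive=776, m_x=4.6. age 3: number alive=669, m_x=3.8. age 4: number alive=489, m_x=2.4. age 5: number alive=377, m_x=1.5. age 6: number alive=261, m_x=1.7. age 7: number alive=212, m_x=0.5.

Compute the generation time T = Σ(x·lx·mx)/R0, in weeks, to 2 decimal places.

lx = nx/n0 = nx/1500: 1, 0.70733…, 0.51733…, 0.446, 0.326, 0.25133…, 0.174, 0.14133…
lx·mx: 0, 1.839067…, 2.379733…, 1.6948, 0.7824, 0.377…, 0.2958, 0.070667… → R0 = 7.439467…
x·lx·mx: 0, 1.839067…, 4.759467…, 5.0844, 3.1296, 1.885…, 1.7748, 0.494667… → Σ = 18.967…
T = 18.967… / 7.439467… = 2.549511… → 2.55

2.55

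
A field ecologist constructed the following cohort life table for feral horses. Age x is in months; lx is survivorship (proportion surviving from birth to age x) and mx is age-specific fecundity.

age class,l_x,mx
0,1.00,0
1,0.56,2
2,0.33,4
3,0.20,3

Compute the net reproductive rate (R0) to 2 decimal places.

3.04

lx·mx by age: 0, 1.12, 1.32, 0.6
R0 = Σ lx·mx = 3.04 → 3.04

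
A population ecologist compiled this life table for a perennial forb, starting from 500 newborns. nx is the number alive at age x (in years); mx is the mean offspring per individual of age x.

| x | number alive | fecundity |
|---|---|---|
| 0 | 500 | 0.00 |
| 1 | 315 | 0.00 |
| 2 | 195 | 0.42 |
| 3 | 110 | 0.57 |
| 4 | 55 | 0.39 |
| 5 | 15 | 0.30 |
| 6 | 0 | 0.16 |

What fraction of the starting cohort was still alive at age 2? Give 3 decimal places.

l_2 = n_2/n_0 = 195/500 = 0.39 → 0.390

0.390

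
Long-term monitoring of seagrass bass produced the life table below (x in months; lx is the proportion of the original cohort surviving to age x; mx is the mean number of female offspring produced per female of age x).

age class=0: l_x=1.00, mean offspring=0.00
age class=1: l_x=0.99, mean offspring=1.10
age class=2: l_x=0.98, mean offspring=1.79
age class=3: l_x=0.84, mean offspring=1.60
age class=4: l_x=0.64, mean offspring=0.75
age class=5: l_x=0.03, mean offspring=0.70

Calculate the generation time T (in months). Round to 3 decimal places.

2.273

lx·mx: 0, 1.089, 1.7542, 1.344, 0.48, 0.021 → R0 = 4.6882
x·lx·mx: 0, 1.089, 3.5084, 4.032, 1.92, 0.105 → Σ = 10.6544
T = 10.6544 / 4.6882 = 2.272599… → 2.273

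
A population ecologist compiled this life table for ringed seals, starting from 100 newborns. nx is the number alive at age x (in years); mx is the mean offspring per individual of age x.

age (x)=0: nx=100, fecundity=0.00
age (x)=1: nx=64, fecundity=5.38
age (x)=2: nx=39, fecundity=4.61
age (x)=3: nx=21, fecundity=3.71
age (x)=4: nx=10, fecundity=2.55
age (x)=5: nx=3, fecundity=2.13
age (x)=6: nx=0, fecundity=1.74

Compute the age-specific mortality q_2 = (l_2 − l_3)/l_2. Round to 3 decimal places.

0.462

lx = nx/n0 = nx/100: 1, 0.64, 0.39, 0.21, 0.1, 0.03, 0
q_2 = (l_2 − l_3) / l_2 = (0.39 − 0.21) / 0.39
     = 0.18 / 0.39 = 0.461538… → 0.462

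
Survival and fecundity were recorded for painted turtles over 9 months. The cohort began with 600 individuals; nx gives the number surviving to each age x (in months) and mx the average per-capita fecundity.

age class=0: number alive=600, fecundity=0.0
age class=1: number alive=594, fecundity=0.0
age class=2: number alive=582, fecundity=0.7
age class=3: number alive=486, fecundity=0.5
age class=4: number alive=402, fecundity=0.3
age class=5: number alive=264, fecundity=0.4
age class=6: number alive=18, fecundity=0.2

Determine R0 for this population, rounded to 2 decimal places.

lx = nx/n0 = nx/600: 1, 0.99, 0.97, 0.81, 0.67, 0.44, 0.03
lx·mx by age: 0, 0, 0.679, 0.405, 0.201, 0.176, 0.006
R0 = Σ lx·mx = 1.467 → 1.47

1.47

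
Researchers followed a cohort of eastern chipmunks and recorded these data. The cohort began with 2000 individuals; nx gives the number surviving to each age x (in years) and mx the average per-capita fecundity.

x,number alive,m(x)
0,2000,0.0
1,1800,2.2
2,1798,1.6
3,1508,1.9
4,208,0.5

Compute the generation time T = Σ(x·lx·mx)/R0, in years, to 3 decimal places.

lx = nx/n0 = nx/2000: 1, 0.9, 0.899, 0.754, 0.104
lx·mx: 0, 1.98, 1.4384, 1.4326, 0.052 → R0 = 4.903
x·lx·mx: 0, 1.98, 2.8768, 4.2978, 0.208 → Σ = 9.3626
T = 9.3626 / 4.903 = 1.909566… → 1.910

1.910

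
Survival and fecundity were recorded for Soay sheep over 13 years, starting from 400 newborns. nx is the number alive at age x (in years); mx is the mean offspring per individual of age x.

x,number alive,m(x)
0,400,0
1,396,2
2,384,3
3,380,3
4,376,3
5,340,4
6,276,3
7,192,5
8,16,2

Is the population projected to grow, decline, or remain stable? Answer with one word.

growing

lx = nx/n0 = nx/400: 1, 0.99, 0.96, 0.95, 0.94, 0.85, 0.69, 0.48, 0.04
R0 = Σ lx·mx = 0 + 1.98 + 2.88 + 2.85 + 2.82 + 3.4 + 2.07 + 2.4 + 0.08 = 18.48
R0 > 1, so the population is growing.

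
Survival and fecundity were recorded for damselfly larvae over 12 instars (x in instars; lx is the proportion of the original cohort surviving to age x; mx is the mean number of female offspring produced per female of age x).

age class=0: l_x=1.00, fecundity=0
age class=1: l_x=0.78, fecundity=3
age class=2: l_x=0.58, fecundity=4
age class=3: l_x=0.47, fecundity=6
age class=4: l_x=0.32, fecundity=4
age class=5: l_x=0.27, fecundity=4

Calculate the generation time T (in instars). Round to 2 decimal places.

lx·mx: 0, 2.34, 2.32, 2.82, 1.28, 1.08 → R0 = 9.84
x·lx·mx: 0, 2.34, 4.64, 8.46, 5.12, 5.4 → Σ = 25.96
T = 25.96 / 9.84 = 2.638211… → 2.64

2.64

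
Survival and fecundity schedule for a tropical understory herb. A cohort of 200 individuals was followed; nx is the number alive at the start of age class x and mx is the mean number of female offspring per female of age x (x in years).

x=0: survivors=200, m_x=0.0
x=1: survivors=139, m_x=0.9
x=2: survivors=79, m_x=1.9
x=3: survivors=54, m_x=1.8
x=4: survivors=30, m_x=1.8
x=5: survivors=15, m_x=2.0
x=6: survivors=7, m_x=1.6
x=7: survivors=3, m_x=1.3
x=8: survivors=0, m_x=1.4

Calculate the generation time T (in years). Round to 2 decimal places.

2.50

lx = nx/n0 = nx/200: 1, 0.695, 0.395, 0.27, 0.15, 0.075, 0.035, 0.015, 0
lx·mx: 0, 0.6255, 0.7505, 0.486, 0.27, 0.15, 0.056, 0.0195, 0 → R0 = 2.3575
x·lx·mx: 0, 0.6255, 1.501, 1.458, 1.08, 0.75, 0.336, 0.1365, 0 → Σ = 5.887
T = 5.887 / 2.3575 = 2.497137… → 2.50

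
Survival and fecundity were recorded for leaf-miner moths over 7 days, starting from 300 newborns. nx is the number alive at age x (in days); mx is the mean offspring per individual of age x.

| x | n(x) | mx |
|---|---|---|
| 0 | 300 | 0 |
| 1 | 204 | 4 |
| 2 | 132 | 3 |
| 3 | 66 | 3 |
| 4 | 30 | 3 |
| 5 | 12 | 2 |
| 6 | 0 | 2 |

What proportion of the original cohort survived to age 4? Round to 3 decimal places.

0.100

l_4 = n_4/n_0 = 30/300 = 0.1 → 0.100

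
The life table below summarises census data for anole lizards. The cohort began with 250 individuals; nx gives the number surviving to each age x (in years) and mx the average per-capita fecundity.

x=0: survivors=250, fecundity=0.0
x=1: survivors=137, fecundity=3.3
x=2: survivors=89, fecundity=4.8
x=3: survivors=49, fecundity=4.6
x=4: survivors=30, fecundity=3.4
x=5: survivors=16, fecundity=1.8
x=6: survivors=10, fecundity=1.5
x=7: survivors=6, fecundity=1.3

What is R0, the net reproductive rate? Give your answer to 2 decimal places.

5.03

lx = nx/n0 = nx/250: 1, 0.548, 0.356, 0.196, 0.12, 0.064, 0.04, 0.024
lx·mx by age: 0, 1.8084, 1.7088, 0.9016, 0.408, 0.1152, 0.06, 0.0312
R0 = Σ lx·mx = 5.0332 → 5.03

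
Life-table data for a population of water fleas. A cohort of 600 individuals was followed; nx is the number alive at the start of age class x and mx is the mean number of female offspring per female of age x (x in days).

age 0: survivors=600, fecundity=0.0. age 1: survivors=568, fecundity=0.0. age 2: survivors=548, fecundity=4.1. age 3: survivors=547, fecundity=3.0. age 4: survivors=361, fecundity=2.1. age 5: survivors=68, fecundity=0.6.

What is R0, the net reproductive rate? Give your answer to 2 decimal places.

7.81

lx = nx/n0 = nx/600: 1, 0.94667…, 0.91333…, 0.91167…, 0.60167…, 0.11333…
lx·mx by age: 0, 0, 3.744667…, 2.735…, 1.2635…, 0.068…
R0 = Σ lx·mx = 7.811167… → 7.81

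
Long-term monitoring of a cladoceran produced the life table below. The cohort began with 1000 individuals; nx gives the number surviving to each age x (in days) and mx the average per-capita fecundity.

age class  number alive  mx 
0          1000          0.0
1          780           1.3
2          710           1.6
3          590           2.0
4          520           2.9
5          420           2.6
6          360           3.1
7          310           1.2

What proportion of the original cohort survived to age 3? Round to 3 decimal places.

l_3 = n_3/n_0 = 590/1000 = 0.59 → 0.590

0.590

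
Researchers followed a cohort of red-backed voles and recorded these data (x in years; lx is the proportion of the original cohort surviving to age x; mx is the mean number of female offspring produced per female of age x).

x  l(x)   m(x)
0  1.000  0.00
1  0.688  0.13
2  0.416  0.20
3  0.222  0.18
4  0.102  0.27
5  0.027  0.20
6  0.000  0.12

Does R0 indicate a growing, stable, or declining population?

declining

R0 = Σ lx·mx = 0 + 0.08944 + 0.0832 + 0.03996 + 0.02754 + 0.0054 + 0 = 0.24554
R0 < 1, so the population is declining.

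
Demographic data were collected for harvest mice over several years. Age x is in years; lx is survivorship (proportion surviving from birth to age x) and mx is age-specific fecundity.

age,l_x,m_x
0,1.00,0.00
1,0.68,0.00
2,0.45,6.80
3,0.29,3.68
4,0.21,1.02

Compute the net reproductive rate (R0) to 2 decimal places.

4.34

lx·mx by age: 0, 0, 3.06, 1.0672, 0.2142
R0 = Σ lx·mx = 4.3414 → 4.34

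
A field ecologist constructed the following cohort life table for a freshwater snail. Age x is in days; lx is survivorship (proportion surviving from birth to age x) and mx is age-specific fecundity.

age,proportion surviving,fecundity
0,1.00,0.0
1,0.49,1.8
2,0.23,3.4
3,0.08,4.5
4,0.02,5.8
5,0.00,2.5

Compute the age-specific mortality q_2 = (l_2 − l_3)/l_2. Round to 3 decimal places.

q_2 = (l_2 − l_3) / l_2 = (0.23 − 0.08) / 0.23
     = 0.15 / 0.23 = 0.652174… → 0.652

0.652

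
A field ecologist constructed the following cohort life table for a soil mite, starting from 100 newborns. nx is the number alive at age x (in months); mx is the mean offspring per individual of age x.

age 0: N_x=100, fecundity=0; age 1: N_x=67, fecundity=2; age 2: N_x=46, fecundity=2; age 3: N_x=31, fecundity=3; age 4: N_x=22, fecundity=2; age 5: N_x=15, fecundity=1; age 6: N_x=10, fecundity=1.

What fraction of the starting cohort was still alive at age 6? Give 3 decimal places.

0.100

l_6 = n_6/n_0 = 10/100 = 0.1 → 0.100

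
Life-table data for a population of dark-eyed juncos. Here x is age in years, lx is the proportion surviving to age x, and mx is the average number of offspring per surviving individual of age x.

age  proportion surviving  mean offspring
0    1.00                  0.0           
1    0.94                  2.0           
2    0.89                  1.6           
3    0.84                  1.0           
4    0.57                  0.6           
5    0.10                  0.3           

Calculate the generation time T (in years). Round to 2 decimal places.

1.94

lx·mx: 0, 1.88, 1.424, 0.84, 0.342, 0.03 → R0 = 4.516
x·lx·mx: 0, 1.88, 2.848, 2.52, 1.368, 0.15 → Σ = 8.766
T = 8.766 / 4.516 = 1.941098… → 1.94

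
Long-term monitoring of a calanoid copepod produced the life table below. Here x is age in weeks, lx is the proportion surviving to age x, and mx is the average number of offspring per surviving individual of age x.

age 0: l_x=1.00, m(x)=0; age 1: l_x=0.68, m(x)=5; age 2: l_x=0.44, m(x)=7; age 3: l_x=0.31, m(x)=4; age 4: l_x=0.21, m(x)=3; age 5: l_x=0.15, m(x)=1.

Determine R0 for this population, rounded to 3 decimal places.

lx·mx by age: 0, 3.4, 3.08, 1.24, 0.63, 0.15
R0 = Σ lx·mx = 8.5 → 8.500

8.500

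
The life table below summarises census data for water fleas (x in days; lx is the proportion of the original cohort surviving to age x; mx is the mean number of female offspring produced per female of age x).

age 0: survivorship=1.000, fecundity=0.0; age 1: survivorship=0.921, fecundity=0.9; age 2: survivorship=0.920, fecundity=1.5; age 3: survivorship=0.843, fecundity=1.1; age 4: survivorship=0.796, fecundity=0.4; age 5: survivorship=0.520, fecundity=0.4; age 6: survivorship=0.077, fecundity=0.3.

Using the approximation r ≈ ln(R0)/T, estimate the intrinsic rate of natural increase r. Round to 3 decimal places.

0.545

R0 = Σ lx·mx = 0 + 0.8289 + 1.38 + 0.9273 + 0.3184 + 0.208 + 0.0231 = 3.6857
Σ x·lx·mx = 8.823; T = 8.823/3.6857 = 2.39385…
r ≈ ln(R0)/T = ln(3.6857)/2.39385… = 0.54492… → 0.545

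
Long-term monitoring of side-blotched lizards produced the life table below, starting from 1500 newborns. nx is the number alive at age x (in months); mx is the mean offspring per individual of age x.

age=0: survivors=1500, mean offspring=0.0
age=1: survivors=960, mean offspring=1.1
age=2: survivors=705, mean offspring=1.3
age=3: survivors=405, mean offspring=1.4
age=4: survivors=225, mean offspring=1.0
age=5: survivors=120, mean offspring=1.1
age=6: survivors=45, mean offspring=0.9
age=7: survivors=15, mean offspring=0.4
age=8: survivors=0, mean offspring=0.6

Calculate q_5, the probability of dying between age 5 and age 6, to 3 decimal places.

0.625

lx = nx/n0 = nx/1500: 1, 0.64, 0.47, 0.27, 0.15, 0.08, 0.03, 0.01, 0
q_5 = (l_5 − l_6) / l_5 = (0.08 − 0.03) / 0.08
     = 0.05 / 0.08 = 0.625 → 0.625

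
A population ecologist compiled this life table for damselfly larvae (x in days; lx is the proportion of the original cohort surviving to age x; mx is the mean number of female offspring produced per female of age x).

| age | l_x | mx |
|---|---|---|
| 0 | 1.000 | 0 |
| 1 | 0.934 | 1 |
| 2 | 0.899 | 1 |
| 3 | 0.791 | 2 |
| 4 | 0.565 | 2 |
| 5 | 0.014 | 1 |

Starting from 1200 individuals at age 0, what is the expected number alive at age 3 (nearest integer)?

Expected survivors = N0 · l_3 = 1200 × 0.791 = 949.2 → 949

949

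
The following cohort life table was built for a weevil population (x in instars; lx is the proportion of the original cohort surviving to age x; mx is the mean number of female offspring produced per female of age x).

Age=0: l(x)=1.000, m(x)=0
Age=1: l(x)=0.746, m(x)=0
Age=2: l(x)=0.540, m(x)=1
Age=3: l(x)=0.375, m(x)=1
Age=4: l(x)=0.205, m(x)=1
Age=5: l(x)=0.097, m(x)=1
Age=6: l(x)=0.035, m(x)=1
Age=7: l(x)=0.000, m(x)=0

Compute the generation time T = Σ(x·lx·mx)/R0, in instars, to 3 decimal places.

lx·mx: 0, 0, 0.54, 0.375, 0.205, 0.097, 0.035, 0 → R0 = 1.252
x·lx·mx: 0, 0, 1.08, 1.125, 0.82, 0.485, 0.21, 0 → Σ = 3.72
T = 3.72 / 1.252 = 2.971246… → 2.971

2.971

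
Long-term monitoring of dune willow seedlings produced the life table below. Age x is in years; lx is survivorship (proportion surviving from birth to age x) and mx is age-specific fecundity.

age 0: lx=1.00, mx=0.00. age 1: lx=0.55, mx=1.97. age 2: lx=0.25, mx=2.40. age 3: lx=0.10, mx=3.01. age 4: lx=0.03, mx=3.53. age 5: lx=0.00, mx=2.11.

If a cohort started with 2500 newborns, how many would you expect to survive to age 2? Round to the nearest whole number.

Expected survivors = N0 · l_2 = 2500 × 0.25 = 625 → 625

625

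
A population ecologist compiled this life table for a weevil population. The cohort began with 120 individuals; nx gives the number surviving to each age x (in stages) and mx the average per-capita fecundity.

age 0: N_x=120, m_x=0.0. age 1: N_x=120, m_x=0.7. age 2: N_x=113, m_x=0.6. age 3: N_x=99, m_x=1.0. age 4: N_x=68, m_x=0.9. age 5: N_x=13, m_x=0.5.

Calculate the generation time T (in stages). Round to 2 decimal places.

2.49

lx = nx/n0 = nx/120: 1, 1, 0.94167…, 0.825, 0.56667…, 0.10833…
lx·mx: 0, 0.7, 0.565…, 0.825, 0.51…, 0.054167… → R0 = 2.654167…
x·lx·mx: 0, 0.7, 1.13…, 2.475, 2.04…, 0.270833… → Σ = 6.615833…
T = 6.615833… / 2.654167… = 2.492622… → 2.49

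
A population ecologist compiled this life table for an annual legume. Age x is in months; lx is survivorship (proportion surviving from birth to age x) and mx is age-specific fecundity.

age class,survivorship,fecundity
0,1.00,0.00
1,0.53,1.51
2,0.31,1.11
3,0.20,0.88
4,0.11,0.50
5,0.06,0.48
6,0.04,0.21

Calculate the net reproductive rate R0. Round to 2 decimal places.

lx·mx by age: 0, 0.8003, 0.3441, 0.176, 0.055, 0.0288, 0.0084
R0 = Σ lx·mx = 1.4126 → 1.41

1.41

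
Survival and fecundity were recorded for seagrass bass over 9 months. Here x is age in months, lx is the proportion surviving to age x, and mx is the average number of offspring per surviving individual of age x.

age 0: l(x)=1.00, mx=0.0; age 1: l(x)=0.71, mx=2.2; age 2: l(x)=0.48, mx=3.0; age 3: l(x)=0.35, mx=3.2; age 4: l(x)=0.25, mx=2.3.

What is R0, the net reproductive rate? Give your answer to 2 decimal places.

4.70

lx·mx by age: 0, 1.562, 1.44, 1.12, 0.575
R0 = Σ lx·mx = 4.697 → 4.70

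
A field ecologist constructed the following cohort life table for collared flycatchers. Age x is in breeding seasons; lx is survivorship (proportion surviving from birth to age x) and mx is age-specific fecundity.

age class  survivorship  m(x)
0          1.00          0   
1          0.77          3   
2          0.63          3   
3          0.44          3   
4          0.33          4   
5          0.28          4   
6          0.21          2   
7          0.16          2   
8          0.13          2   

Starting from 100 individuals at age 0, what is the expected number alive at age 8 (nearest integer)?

Expected survivors = N0 · l_8 = 100 × 0.13 = 13 → 13

13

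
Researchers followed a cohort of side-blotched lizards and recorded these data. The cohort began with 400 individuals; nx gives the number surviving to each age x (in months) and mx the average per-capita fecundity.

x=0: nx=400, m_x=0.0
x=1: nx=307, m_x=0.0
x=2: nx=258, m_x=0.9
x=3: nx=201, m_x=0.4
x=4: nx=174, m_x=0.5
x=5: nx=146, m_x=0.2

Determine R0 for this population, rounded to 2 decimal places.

lx = nx/n0 = nx/400: 1, 0.7675, 0.645, 0.5025, 0.435, 0.365
lx·mx by age: 0, 0, 0.5805, 0.201, 0.2175, 0.073
R0 = Σ lx·mx = 1.072 → 1.07

1.07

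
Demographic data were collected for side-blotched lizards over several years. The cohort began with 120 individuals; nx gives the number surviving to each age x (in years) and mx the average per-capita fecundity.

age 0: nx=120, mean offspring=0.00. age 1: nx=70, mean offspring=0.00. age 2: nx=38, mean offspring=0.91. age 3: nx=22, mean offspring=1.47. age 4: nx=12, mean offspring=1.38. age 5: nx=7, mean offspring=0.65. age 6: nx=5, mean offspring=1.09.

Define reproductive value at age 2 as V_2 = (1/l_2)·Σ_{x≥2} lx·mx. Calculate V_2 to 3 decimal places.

2.460

lx = nx/n0 = nx/120: 1, 0.58333…, 0.31667…, 0.18333…, 0.1, 0.05833…, 0.04167…
lx·mx for x ≥ 2: 0.288167…, 0.2695…, 0.138, 0.037917…, 0.045417… → sum = 0.779…
V_2 = 0.779… / l_2 = 0.779… / 0.316667… = 2.46… → 2.460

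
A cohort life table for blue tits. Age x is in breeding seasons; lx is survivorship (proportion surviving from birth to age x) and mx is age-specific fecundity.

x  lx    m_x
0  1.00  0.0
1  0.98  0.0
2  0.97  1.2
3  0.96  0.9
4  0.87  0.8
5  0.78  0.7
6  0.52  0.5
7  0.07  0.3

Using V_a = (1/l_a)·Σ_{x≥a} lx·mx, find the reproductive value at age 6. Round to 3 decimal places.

0.540

lx·mx for x ≥ 6: 0.26, 0.021 → sum = 0.281
V_6 = 0.281 / l_6 = 0.281 / 0.52 = 0.540385… → 0.540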